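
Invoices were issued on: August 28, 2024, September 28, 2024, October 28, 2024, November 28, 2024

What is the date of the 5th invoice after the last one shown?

April 28, 2025

Gaps: 31, 30, 31 days — not constant. Every event is on the 28th of the month.
Pattern: the 28th of each month.
Next: December 2024 → December 28, 2024.
January 2025: January 28, 2025.
February 2025: February 28, 2025.
March 2025: March 28, 2025.
Next: April 2025 → April 28, 2025.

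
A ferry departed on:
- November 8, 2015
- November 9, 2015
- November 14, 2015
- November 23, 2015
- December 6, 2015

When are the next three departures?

December 23, 2015; January 13, 2016; February 7, 2016

Intervals are 1, 5, 9, 13 days — an arithmetic progression with common difference 4.
Next gap: 17 days. December 6, 2015 + 17 days = December 23, 2015.
Next gap: 21 days. December 23, 2015 + 21 days = January 13, 2016.
Next gap: 25 days. January 13, 2016 + 25 days = February 7, 2016.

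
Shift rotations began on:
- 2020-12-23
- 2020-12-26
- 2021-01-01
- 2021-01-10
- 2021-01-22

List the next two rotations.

The spacing grows by 3 each time: 3, 6, 9, 12 days.
Next gap: 15 days. 2021-01-22 + 15 days = 2021-02-06.
Next gap: 18 days. 2021-02-06 + 18 days = 2021-02-24.

2021-02-06, 2021-02-24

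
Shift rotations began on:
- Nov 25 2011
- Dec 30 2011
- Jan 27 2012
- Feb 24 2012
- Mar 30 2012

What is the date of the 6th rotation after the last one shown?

Every date is a Friday; gaps 35, 28, 28, 35 days.
Each is the last Friday of its month (at least one falls on the 29th or later, ruling out '4th Friday').
Last Friday of April 2012: Apr 27 2012.
May 2012 ends with Friday May 25 2012.
Last Friday of June 2012: Jun 29 2012.
July 2012 ends with Friday Jul 27 2012.
Last Friday of August 2012: Aug 31 2012.
September 2012 ends with Friday Sep 28 2012.

Sep 28 2012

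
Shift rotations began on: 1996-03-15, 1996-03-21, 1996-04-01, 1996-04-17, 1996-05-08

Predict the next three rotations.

1996-06-03, 1996-07-04, 1996-08-09

Intervals are 6, 11, 16, 21 days — an arithmetic progression with common difference 5.
Next gap: 26 days. 1996-05-08 + 26 days = 1996-06-03.
Next gap: 31 days. 1996-06-03 + 31 days = 1996-07-04.
Next gap: 36 days. 1996-07-04 + 36 days = 1996-08-09.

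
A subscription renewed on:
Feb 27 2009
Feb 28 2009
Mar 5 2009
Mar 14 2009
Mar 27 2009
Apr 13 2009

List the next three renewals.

May 4 2009, May 29 2009, Jun 27 2009

Intervals are 1, 5, 9, 13, 17 days — an arithmetic progression with common difference 4.
Next gap: 21 days. Apr 13 2009 + 21 days = May 4 2009.
Next gap: 25 days. May 4 2009 + 25 days = May 29 2009.
Next gap: 29 days. May 29 2009 + 29 days = Jun 27 2009.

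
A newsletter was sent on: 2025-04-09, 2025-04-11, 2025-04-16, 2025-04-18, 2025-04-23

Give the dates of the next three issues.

The gap pattern 2, 5, 2, 5 repeats every 2 events.
These are the Wednesdays and Fridays of each week.
Next Friday: 2025-04-25.
Next Wednesday: 2025-04-30.
The following Friday is 2025-05-02.

2025-04-25, 2025-04-30, 2025-05-02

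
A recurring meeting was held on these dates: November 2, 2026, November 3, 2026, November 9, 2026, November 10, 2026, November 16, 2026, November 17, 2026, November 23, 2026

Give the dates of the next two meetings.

November 24, 2026; November 30, 2026

Gaps: 1, 6, 1, 6, 1, 6 days — not constant, but cyclic with period 2.
The events fall on every Monday and Tuesday.
The following Tuesday is November 24, 2026.
The following Monday is November 30, 2026.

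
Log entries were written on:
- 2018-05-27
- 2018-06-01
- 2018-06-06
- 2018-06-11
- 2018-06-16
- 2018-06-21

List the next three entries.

The spacing is 5, 5, 5, 5, 5 days — always 5 days.
2018-06-21 + 5 days = 2018-06-26.
2018-06-26 + 5 days = 2018-07-01.
2018-07-01 + 5 days = 2018-07-06.

2018-06-26, 2018-07-01, 2018-07-06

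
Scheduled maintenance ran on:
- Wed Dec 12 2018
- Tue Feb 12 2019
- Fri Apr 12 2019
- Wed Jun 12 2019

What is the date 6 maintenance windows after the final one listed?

Fri Jun 12 2020

Each date is the 12th; the gaps (62, 59, 61) track the month lengths.
The rule is the 12th of every 2 months.
Next: August 2019 → Mon Aug 12 2019.
October 2019: Sat Oct 12 2019.
December 2019: Thu Dec 12 2019.
February 2020: Wed Feb 12 2020.
Next: April 2020 → Sun Apr 12 2020.
June 2020: Fri Jun 12 2020.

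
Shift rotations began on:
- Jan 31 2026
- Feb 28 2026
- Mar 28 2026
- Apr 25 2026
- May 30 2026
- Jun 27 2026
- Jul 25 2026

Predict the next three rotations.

Every date is a Saturday; gaps 28, 28, 28, 35, 28, 28 days.
Each is the last Saturday of its month (at least one falls on the 29th or later, ruling out '4th Saturday').
Last Saturday of August 2026: Aug 29 2026.
September 2026 ends with Saturday Sep 26 2026.
Last Saturday of October 2026: Oct 31 2026.

Aug 29 2026, Sep 26 2026, Oct 31 2026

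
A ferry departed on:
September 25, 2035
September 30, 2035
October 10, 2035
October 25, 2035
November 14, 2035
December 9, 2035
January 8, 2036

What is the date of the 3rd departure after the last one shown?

Intervals are 5, 10, 15, 20, 25, 30 days — an arithmetic progression with common difference 5.
Next gap: 35 days. January 8, 2036 + 35 days = February 12, 2036.
Next gap: 40 days. February 12, 2036 + 40 days = March 23, 2036.
Next gap: 45 days. March 23, 2036 + 45 days = May 7, 2036.

May 7, 2036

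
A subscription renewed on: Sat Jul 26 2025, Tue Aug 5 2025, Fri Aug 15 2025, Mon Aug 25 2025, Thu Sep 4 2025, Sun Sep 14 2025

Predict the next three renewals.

Wed Sep 24 2025, Sat Oct 4 2025, Tue Oct 14 2025

The spacing is 10, 10, 10, 10, 10 days — always 10 days.
Sun Sep 14 2025 + 10 days = Wed Sep 24 2025.
Wed Sep 24 2025 + 10 days = Sat Oct 4 2025.
Sat Oct 4 2025 + 10 days = Tue Oct 14 2025.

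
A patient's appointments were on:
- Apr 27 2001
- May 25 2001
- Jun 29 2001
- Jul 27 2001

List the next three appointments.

Aug 31 2001, Sep 28 2001, Oct 26 2001

These are Fridays with 28, 35, 28-day gaps.
Each is the final Friday of its month — Jun 29 2001 is past the 28th, so '4th Friday' doesn't fit.
August 2001 ends with Friday Aug 31 2001.
September 2001 ends with Friday Sep 28 2001.
October 2001 ends with Friday Oct 26 2001.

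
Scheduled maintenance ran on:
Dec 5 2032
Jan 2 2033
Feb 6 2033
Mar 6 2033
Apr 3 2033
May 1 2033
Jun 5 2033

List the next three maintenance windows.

All dates are Sundays, 28, 35, 28, 28, 28, 35 days apart.
Specifically, the 1st Sunday of each month.
1st Sunday of July 2033: Jul 3 2033.
1st Sunday of August 2033: Aug 7 2033.
September 2033 — 1st Sunday is Sep 4 2033.

Jul 3 2033, Aug 7 2033, Sep 4 2033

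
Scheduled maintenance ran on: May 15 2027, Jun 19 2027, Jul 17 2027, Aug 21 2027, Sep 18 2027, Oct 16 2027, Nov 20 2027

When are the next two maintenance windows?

Gaps: 35, 28, 35, 28, 28, 35 days — a mix of 28 and 35. Every date is a Saturday.
Each is the 3rd Saturday of its month.
3rd Saturday of December 2027: Dec 18 2027.
January 2028 — 3rd Saturday is Jan 15 2028.

Dec 18 2027, Jan 15 2028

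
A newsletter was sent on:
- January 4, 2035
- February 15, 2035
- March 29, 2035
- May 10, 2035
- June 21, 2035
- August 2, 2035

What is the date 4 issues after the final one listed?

January 17, 2036

Every event comes 42 days after the last (42, 42, 42, 42, 42).
August 2, 2035 + 42 days = September 13, 2035.
September 13, 2035 + 42 days = October 25, 2035.
October 25, 2035 + 42 days = December 6, 2035.
December 6, 2035 + 42 days = January 17, 2036.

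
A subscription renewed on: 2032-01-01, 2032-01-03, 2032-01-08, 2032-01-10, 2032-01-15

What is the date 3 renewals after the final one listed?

Gaps: 2, 5, 2, 5 days — not constant, but cyclic with period 2.
The events fall on every Thursday and Saturday.
The following Saturday is 2032-01-17.
The following Thursday is 2032-01-22.
The following Saturday is 2032-01-24.

2032-01-24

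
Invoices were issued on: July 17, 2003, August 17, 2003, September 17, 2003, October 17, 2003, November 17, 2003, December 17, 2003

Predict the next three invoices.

January 17, 2004; February 17, 2004; March 17, 2004

Gaps: 31, 31, 30, 31, 30 days — not constant. Every event is on the 17th of the month.
Pattern: the 17th of each month.
January 2004: January 17, 2004.
February 2004: February 17, 2004.
March 2004: March 17, 2004.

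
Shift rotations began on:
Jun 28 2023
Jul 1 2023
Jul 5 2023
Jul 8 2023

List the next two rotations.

Every event lands on a Wednesday or Saturday (gaps cycle 3, 4, 3).
So the schedule is: every Wednesday and Saturday.
Next Wednesday: Jul 12 2023.
Next Saturday: Jul 15 2023.

Jul 12 2023, Jul 15 2023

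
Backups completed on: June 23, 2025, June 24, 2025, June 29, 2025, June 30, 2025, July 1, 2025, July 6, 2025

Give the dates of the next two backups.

July 7, 2025; July 8, 2025

Gaps: 1, 5, 1, 1, 5 days — not constant, but cyclic with period 3.
The events fall on every Monday, Tuesday and Sunday.
Next Monday: July 7, 2025.
Next Tuesday: July 8, 2025.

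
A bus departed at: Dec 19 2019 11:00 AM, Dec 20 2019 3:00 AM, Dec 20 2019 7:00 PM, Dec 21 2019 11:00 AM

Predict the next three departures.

Spacing: 16, 16, 16 h — constant 16 h.
Dec 21 2019 11:00 AM + 16 h = Dec 22 2019 3:00 AM.
Dec 22 2019 3:00 AM + 16 h = Dec 22 2019 7:00 PM.
Dec 22 2019 7:00 PM + 16 h = Dec 23 2019 11:00 AM.

Dec 22 2019 3:00 AM, Dec 22 2019 7:00 PM, Dec 23 2019 11:00 AM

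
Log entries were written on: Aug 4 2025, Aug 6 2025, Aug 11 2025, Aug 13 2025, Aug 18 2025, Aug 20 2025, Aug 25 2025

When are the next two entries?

The gap pattern 2, 5, 2, 5, 2, 5 repeats every 2 events.
These are the Mondays and Wednesdays of each week.
The following Wednesday is Aug 27 2025.
Next Monday: Sep 1 2025.

Aug 27 2025, Sep 1 2025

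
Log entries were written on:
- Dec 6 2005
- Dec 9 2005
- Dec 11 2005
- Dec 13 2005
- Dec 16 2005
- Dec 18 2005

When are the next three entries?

The gap pattern 3, 2, 2, 3, 2 repeats every 3 events.
These are the Tuesdays, Fridays and Sundays of each week.
The following Tuesday is Dec 20 2005.
Next Friday: Dec 23 2005.
The following Sunday is Dec 25 2005.

Dec 20 2005, Dec 23 2005, Dec 25 2005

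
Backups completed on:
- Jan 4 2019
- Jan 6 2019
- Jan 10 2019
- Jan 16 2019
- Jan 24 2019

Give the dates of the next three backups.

Feb 3 2019, Feb 15 2019, Mar 1 2019

The spacing grows by 2 each time: 2, 4, 6, 8 days.
Next gap: 10 days. Jan 24 2019 + 10 days = Feb 3 2019.
Next gap: 12 days. Feb 3 2019 + 12 days = Feb 15 2019.
Next gap: 14 days. Feb 15 2019 + 14 days = Mar 1 2019.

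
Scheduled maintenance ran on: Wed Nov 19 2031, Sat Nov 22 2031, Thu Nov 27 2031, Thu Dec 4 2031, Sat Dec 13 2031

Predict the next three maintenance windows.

Wed Dec 24 2031, Tue Jan 6 2032, Wed Jan 21 2032

Gaps: 3, 5, 7, 9 days — each gap is 2 larger than the previous one.
Next gap: 11 days. Sat Dec 13 2031 + 11 days = Wed Dec 24 2031.
Next gap: 13 days. Wed Dec 24 2031 + 13 days = Tue Jan 6 2032.
Next gap: 15 days. Tue Jan 6 2032 + 15 days = Wed Jan 21 2032.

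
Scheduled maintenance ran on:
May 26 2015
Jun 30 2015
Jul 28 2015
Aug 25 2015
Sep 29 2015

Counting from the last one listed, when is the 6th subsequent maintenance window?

All Tuesdays; the gaps (35, 28, 28, 35) vary with month length.
This is the last Tuesday of each month.
October 2015 ends with Tuesday Oct 27 2015.
November 2015 ends with Tuesday Nov 24 2015.
December 2015 ends with Tuesday Dec 29 2015.
Last Tuesday of January 2016: Jan 26 2016.
Last Tuesday of February 2016: Feb 23 2016.
Last Tuesday of March 2016: Mar 29 2016.

Mar 29 2016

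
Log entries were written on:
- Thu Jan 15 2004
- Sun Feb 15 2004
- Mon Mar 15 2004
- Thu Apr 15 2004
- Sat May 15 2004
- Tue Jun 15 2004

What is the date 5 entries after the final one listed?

Mon Nov 15 2004

Each date is the 15th; the gaps (31, 29, 31, 30, 31) track the month lengths.
The rule is the 15th of each month.
Next: July 2004 → Thu Jul 15 2004.
August 2004: Sun Aug 15 2004.
Next: September 2004 → Wed Sep 15 2004.
Next: October 2004 → Fri Oct 15 2004.
Next: November 2004 → Mon Nov 15 2004.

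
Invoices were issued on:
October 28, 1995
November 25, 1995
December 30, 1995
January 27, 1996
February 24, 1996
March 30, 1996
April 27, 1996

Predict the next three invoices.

These are Saturdays with 28, 35, 28, 28, 35, 28-day gaps.
Each is the final Saturday of its month — December 30, 1995 is past the 28th, so '4th Saturday' doesn't fit.
May 1996 ends with Saturday May 25, 1996.
June 1996 ends with Saturday June 29, 1996.
Last Saturday of July 1996: July 27, 1996.

May 25, 1996; June 29, 1996; July 27, 1996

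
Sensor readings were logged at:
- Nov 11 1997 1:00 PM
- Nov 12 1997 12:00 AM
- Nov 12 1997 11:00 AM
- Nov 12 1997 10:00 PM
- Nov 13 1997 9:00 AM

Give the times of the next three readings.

Nov 13 1997 8:00 PM, Nov 14 1997 7:00 AM, Nov 14 1997 6:00 PM

Gaps: 11, 11, 11, 11 hours — each event is 11 hours after the previous one.
Nov 13 1997 9:00 AM + 11 h = Nov 13 1997 8:00 PM.
Nov 13 1997 8:00 PM + 11 h = Nov 14 1997 7:00 AM.
Nov 14 1997 7:00 AM + 11 h = Nov 14 1997 6:00 PM.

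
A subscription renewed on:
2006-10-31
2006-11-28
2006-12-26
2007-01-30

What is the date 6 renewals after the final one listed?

All Tuesdays; the gaps (28, 28, 35) vary with month length.
This is the last Tuesday of each month.
Last Tuesday of February 2007: 2007-02-27.
Last Tuesday of March 2007: 2007-03-27.
April 2007 ends with Tuesday 2007-04-24.
Last Tuesday of May 2007: 2007-05-29.
Last Tuesday of June 2007: 2007-06-26.
Last Tuesday of July 2007: 2007-07-31.

2007-07-31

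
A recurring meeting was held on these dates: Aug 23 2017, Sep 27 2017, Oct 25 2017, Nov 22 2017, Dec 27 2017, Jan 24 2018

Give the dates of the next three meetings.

Feb 28 2018, Mar 28 2018, Apr 25 2018

Gaps: 35, 28, 28, 35, 28 days — a mix of 28 and 35. Every date is a Wednesday.
Each is the 4th Wednesday of its month.
4th Wednesday of February 2018: Feb 28 2018.
March 2018 — 4th Wednesday is Mar 28 2018.
April 2018 — 4th Wednesday is Apr 25 2018.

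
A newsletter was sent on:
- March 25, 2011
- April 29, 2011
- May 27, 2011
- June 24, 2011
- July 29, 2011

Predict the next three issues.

August 26, 2011; September 30, 2011; October 28, 2011

All Fridays; the gaps (35, 28, 28, 35) vary with month length.
This is the last Friday of each month.
August 2011 ends with Friday August 26, 2011.
Last Friday of September 2011: September 30, 2011.
October 2011 ends with Friday October 28, 2011.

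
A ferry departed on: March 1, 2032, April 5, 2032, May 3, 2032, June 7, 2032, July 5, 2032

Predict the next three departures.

August 2, 2032; September 6, 2032; October 4, 2032

These are Mondays at 28- or 35-day spacing (35, 28, 35, 28).
The pattern: 1st Monday of the month.
August 2032 — 1st Monday is August 2, 2032.
1st Monday of September 2032: September 6, 2032.
October 2032 — 1st Monday is October 4, 2032.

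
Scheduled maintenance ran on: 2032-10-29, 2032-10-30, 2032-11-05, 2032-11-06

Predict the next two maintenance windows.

2032-11-12, 2032-11-13

Gaps: 1, 6, 1 days — not constant, but cyclic with period 2.
The events fall on every Friday and Saturday.
Next Friday: 2032-11-12.
The following Saturday is 2032-11-13.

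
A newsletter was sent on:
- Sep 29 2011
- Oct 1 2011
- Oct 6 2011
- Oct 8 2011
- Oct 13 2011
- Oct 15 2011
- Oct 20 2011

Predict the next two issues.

Gaps: 2, 5, 2, 5, 2, 5 days — not constant, but cyclic with period 2.
The events fall on every Thursday and Saturday.
The following Saturday is Oct 22 2011.
The following Thursday is Oct 27 2011.

Oct 22 2011, Oct 27 2011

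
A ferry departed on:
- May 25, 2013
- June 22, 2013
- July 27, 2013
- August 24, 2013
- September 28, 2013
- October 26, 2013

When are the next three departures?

November 23, 2013; December 28, 2013; January 25, 2014

These are Saturdays at 28- or 35-day spacing (28, 35, 28, 35, 28).
The pattern: 4th Saturday of the month.
November 2013 — 4th Saturday is November 23, 2013.
4th Saturday of December 2013: December 28, 2013.
4th Saturday of January 2014: January 25, 2014.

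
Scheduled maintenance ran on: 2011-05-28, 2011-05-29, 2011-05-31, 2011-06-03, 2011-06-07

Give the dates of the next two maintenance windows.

Intervals are 1, 2, 3, 4 days — an arithmetic progression with common difference 1.
Next gap: 5 days. 2011-06-07 + 5 days = 2011-06-12.
Next gap: 6 days. 2011-06-12 + 6 days = 2011-06-18.

2011-06-12, 2011-06-18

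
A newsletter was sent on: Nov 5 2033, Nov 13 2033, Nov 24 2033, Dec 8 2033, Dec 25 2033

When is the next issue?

Intervals are 8, 11, 14, 17 days — an arithmetic progression with common difference 3.
Next gap: 20 days. Dec 25 2033 + 20 days = Jan 14 2034.

Jan 14 2034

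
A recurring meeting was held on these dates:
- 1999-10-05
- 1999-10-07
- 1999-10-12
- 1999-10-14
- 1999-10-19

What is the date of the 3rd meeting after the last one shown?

Every event lands on a Tuesday or Thursday (gaps cycle 2, 5, 2, 5).
So the schedule is: every Tuesday and Thursday.
Next Thursday: 1999-10-21.
Next Tuesday: 1999-10-26.
The following Thursday is 1999-10-28.

1999-10-28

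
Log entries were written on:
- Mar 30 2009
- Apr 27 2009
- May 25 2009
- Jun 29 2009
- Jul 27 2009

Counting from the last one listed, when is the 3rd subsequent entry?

Oct 26 2009

Every date is a Monday; gaps 28, 28, 35, 28 days.
Each is the last Monday of its month (at least one falls on the 29th or later, ruling out '4th Monday').
August 2009 ends with Monday Aug 31 2009.
Last Monday of September 2009: Sep 28 2009.
October 2009 ends with Monday Oct 26 2009.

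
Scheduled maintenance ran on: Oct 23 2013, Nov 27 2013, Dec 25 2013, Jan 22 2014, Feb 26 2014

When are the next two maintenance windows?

These are Wednesdays at 28- or 35-day spacing (35, 28, 28, 35).
The pattern: 4th Wednesday of the month.
March 2014 — 4th Wednesday is Mar 26 2014.
April 2014 — 4th Wednesday is Apr 23 2014.

Mar 26 2014, Apr 23 2014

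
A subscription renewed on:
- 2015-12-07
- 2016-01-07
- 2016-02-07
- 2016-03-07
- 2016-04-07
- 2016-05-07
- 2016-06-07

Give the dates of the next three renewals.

Each date is the 7th; the gaps (31, 31, 29, 31, 30, 31) track the month lengths.
The rule is the 7th of each month.
July 2016: 2016-07-07.
August 2016: 2016-08-07.
Next: September 2016 → 2016-09-07.

2016-07-07, 2016-08-07, 2016-09-07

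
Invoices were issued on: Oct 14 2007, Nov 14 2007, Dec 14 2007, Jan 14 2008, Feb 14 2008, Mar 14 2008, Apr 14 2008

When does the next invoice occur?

May 14 2008

The day-of-month is always 14 (31, 30, 31, 31, 29, 31 days between events).
So this recurs on the 14th of each month.
Next: May 2008 → May 14 2008.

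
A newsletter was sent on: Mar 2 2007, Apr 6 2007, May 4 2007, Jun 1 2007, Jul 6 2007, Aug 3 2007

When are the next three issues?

Sep 7 2007, Oct 5 2007, Nov 2 2007

Gaps: 35, 28, 28, 35, 28 days — a mix of 28 and 35. Every date is a Friday.
Each is the 1st Friday of its month.
September 2007 — 1st Friday is Sep 7 2007.
October 2007 — 1st Friday is Oct 5 2007.
November 2007 — 1st Friday is Nov 2 2007.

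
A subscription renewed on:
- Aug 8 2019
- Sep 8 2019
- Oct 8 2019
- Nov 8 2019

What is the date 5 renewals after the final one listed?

Apr 8 2020

Each date is the 8th; the gaps (31, 30, 31) track the month lengths.
The rule is the 8th of each month.
Next: December 2019 → Dec 8 2019.
January 2020: Jan 8 2020.
Next: February 2020 → Feb 8 2020.
Next: March 2020 → Mar 8 2020.
Next: April 2020 → Apr 8 2020.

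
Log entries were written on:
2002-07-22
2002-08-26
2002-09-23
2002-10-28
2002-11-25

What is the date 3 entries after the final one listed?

2003-02-24

Gaps: 35, 28, 35, 28 days — a mix of 28 and 35. Every date is a Monday.
Each is the 4th Monday of its month.
4th Monday of December 2002: 2002-12-23.
4th Monday of January 2003: 2003-01-27.
February 2003 — 4th Monday is 2003-02-24.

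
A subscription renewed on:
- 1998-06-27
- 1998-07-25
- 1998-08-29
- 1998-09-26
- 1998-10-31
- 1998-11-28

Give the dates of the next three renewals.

All Saturdays; the gaps (28, 35, 28, 35, 28) vary with month length.
This is the last Saturday of each month.
Last Saturday of December 1998: 1998-12-26.
Last Saturday of January 1999: 1999-01-30.
Last Saturday of February 1999: 1999-02-27.

1998-12-26, 1999-01-30, 1999-02-27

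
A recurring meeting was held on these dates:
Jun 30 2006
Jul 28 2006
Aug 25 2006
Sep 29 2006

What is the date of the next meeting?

Oct 27 2006

Every date is a Friday; gaps 28, 28, 35 days.
Each is the last Friday of its month (at least one falls on the 29th or later, ruling out '4th Friday').
October 2006 ends with Friday Oct 27 2006.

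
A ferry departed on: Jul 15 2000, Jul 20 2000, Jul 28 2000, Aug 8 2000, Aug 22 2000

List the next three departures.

Intervals are 5, 8, 11, 14 days — an arithmetic progression with common difference 3.
Next gap: 17 days. Aug 22 2000 + 17 days = Sep 8 2000.
Next gap: 20 days. Sep 8 2000 + 20 days = Sep 28 2000.
Next gap: 23 days. Sep 28 2000 + 23 days = Oct 21 2000.

Sep 8 2000, Sep 28 2000, Oct 21 2000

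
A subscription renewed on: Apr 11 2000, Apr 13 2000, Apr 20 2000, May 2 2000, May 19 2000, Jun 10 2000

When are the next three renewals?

Jul 7 2000, Aug 8 2000, Sep 14 2000

Gaps: 2, 7, 12, 17, 22 days — each gap is 5 larger than the previous one.
Next gap: 27 days. Jun 10 2000 + 27 days = Jul 7 2000.
Next gap: 32 days. Jul 7 2000 + 32 days = Aug 8 2000.
Next gap: 37 days. Aug 8 2000 + 37 days = Sep 14 2000.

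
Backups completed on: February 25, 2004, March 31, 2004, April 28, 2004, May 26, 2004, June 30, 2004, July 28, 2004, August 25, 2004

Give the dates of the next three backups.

All Wednesdays; the gaps (35, 28, 28, 35, 28, 28) vary with month length.
This is the last Wednesday of each month.
September 2004 ends with Wednesday September 29, 2004.
Last Wednesday of October 2004: October 27, 2004.
November 2004 ends with Wednesday November 24, 2004.

September 29, 2004; October 27, 2004; November 24, 2004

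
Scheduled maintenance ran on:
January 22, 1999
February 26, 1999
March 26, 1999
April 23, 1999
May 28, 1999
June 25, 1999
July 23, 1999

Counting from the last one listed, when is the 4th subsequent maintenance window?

All dates are Fridays, 35, 28, 28, 35, 28, 28 days apart.
Specifically, the 4th Friday of each month.
August 1999 — 4th Friday is August 27, 1999.
September 1999 — 4th Friday is September 24, 1999.
4th Friday of October 1999: October 22, 1999.
November 1999 — 4th Friday is November 26, 1999.

November 26, 1999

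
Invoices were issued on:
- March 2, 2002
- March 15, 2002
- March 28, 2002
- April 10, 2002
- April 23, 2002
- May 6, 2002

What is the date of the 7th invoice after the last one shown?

August 5, 2002

Every event comes 13 days after the last (13, 13, 13, 13, 13).
May 6, 2002 + 13 days = May 19, 2002.
May 19, 2002 + 13 days = June 1, 2002.
June 1, 2002 + 13 days = June 14, 2002.
June 14, 2002 + 13 days = June 27, 2002.
June 27, 2002 + 13 days = July 10, 2002.
July 10, 2002 + 13 days = July 23, 2002.
July 23, 2002 + 13 days = August 5, 2002.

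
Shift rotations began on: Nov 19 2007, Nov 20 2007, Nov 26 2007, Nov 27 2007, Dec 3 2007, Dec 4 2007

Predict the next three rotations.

Dec 10 2007, Dec 11 2007, Dec 17 2007

Every event lands on a Monday or Tuesday (gaps cycle 1, 6, 1, 6, 1).
So the schedule is: every Monday and Tuesday.
Next Monday: Dec 10 2007.
Next Tuesday: Dec 11 2007.
The following Monday is Dec 17 2007.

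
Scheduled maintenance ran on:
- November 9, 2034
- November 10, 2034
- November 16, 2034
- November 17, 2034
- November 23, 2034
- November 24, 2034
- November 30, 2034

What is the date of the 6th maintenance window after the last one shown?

December 21, 2034

The gap pattern 1, 6, 1, 6, 1, 6 repeats every 2 events.
These are the Thursdays and Fridays of each week.
Next Friday: December 1, 2034.
Next Thursday: December 7, 2034.
Next Friday: December 8, 2034.
Next Thursday: December 14, 2034.
The following Friday is December 15, 2034.
Next Thursday: December 21, 2034.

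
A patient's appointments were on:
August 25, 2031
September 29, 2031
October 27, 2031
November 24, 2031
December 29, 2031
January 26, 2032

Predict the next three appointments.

February 23, 2032; March 29, 2032; April 26, 2032

All Mondays; the gaps (35, 28, 28, 35, 28) vary with month length.
This is the last Monday of each month.
Last Monday of February 2032: February 23, 2032.
Last Monday of March 2032: March 29, 2032.
April 2032 ends with Monday April 26, 2032.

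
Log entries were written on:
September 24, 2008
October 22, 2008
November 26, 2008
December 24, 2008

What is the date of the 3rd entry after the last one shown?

All dates are Wednesdays, 28, 35, 28 days apart.
Specifically, the 4th Wednesday of each month.
4th Wednesday of January 2009: January 28, 2009.
4th Wednesday of February 2009: February 25, 2009.
March 2009 — 4th Wednesday is March 25, 2009.

March 25, 2009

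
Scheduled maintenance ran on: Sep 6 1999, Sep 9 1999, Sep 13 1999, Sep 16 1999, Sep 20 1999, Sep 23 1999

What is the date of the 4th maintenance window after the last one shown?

Oct 7 1999

The gap pattern 3, 4, 3, 4, 3 repeats every 2 events.
These are the Mondays and Thursdays of each week.
Next Monday: Sep 27 1999.
The following Thursday is Sep 30 1999.
Next Monday: Oct 4 1999.
The following Thursday is Oct 7 1999.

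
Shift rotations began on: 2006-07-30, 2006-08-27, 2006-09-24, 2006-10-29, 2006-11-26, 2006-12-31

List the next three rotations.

2007-01-28, 2007-02-25, 2007-03-25

All Sundays; the gaps (28, 28, 35, 28, 35) vary with month length.
This is the last Sunday of each month.
Last Sunday of January 2007: 2007-01-28.
February 2007 ends with Sunday 2007-02-25.
March 2007 ends with Sunday 2007-03-25.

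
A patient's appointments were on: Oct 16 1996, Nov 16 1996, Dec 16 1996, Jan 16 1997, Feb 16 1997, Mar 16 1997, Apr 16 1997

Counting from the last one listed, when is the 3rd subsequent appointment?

Each date is the 16th; the gaps (31, 30, 31, 31, 28, 31) track the month lengths.
The rule is the 16th of each month.
Next: May 1997 → May 16 1997.
June 1997: Jun 16 1997.
Next: July 1997 → Jul 16 1997.

Jul 16 1997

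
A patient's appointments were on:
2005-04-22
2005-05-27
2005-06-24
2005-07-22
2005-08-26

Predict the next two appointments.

Gaps: 35, 28, 28, 35 days — a mix of 28 and 35. Every date is a Friday.
Each is the 4th Friday of its month.
4th Friday of September 2005: 2005-09-23.
October 2005 — 4th Friday is 2005-10-28.

2005-09-23, 2005-10-28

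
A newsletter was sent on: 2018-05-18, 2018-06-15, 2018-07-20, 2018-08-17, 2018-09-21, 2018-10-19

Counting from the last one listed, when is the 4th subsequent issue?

All dates are Fridays, 28, 35, 28, 35, 28 days apart.
Specifically, the 3rd Friday of each month.
November 2018 — 3rd Friday is 2018-11-16.
December 2018 — 3rd Friday is 2018-12-21.
January 2019 — 3rd Friday is 2019-01-18.
February 2019 — 3rd Friday is 2019-02-15.

2019-02-15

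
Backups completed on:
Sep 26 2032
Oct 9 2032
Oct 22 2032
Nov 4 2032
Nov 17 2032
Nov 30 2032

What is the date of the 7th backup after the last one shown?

Mar 1 2033

The spacing is 13, 13, 13, 13, 13 days — always 13 days.
Nov 30 2032 + 13 days = Dec 13 2032.
Dec 13 2032 + 13 days = Dec 26 2032.
Dec 26 2032 + 13 days = Jan 8 2033.
Jan 8 2033 + 13 days = Jan 21 2033.
Jan 21 2033 + 13 days = Feb 3 2033.
Feb 3 2033 + 13 days = Feb 16 2033.
Feb 16 2033 + 13 days = Mar 1 2033.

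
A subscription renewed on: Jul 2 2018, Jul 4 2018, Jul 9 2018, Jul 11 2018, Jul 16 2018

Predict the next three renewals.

Jul 18 2018, Jul 23 2018, Jul 25 2018

Every event lands on a Monday or Wednesday (gaps cycle 2, 5, 2, 5).
So the schedule is: every Monday and Wednesday.
Next Wednesday: Jul 18 2018.
The following Monday is Jul 23 2018.
Next Wednesday: Jul 25 2018.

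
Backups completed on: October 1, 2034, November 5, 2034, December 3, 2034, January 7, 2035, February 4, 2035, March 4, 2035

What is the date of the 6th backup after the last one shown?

September 2, 2035

These are Sundays at 28- or 35-day spacing (35, 28, 35, 28, 28).
The pattern: 1st Sunday of the month.
1st Sunday of April 2035: April 1, 2035.
1st Sunday of May 2035: May 6, 2035.
1st Sunday of June 2035: June 3, 2035.
July 2035 — 1st Sunday is July 1, 2035.
1st Sunday of August 2035: August 5, 2035.
September 2035 — 1st Sunday is September 2, 2035.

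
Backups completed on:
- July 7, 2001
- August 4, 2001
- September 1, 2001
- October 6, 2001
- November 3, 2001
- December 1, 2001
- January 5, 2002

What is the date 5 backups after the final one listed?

These are Saturdays at 28- or 35-day spacing (28, 28, 35, 28, 28, 35).
The pattern: 1st Saturday of the month.
February 2002 — 1st Saturday is February 2, 2002.
March 2002 — 1st Saturday is March 2, 2002.
April 2002 — 1st Saturday is April 6, 2002.
1st Saturday of May 2002: May 4, 2002.
1st Saturday of June 2002: June 1, 2002.

June 1, 2002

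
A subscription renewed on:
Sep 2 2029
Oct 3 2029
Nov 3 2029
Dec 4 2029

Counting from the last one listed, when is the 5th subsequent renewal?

The spacing is 31, 31, 31 days — always 31 days.
Dec 4 2029 + 31 days = Jan 4 2030.
Jan 4 2030 + 31 days = Feb 4 2030.
Feb 4 2030 + 31 days = Mar 7 2030.
Mar 7 2030 + 31 days = Apr 7 2030.
Apr 7 2030 + 31 days = May 8 2030.

May 8 2030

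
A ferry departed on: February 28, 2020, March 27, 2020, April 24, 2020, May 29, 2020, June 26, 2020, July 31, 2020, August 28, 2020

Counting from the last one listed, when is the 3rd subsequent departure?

All Fridays; the gaps (28, 28, 35, 28, 35, 28) vary with month length.
This is the last Friday of each month.
Last Friday of September 2020: September 25, 2020.
October 2020 ends with Friday October 30, 2020.
Last Friday of November 2020: November 27, 2020.

November 27, 2020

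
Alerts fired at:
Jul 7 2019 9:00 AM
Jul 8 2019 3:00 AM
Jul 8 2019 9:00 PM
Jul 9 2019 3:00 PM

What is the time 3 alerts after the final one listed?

Spacing: 18, 18, 18 h — constant 18 h.
Jul 9 2019 3:00 PM + 18 h = Jul 10 2019 9:00 AM.
Jul 10 2019 9:00 AM + 18 h = Jul 11 2019 3:00 AM.
Jul 11 2019 3:00 AM + 18 h = Jul 11 2019 9:00 PM.

Jul 11 2019 9:00 PM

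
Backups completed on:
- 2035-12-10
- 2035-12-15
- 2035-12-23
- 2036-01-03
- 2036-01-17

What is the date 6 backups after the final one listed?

2036-06-12

Intervals are 5, 8, 11, 14 days — an arithmetic progression with common difference 3.
Next gap: 17 days. 2036-01-17 + 17 days = 2036-02-03.
Next gap: 20 days. 2036-02-03 + 20 days = 2036-02-23.
Next gap: 23 days. 2036-02-23 + 23 days = 2036-03-17.
Next gap: 26 days. 2036-03-17 + 26 days = 2036-04-12.
Next gap: 29 days. 2036-04-12 + 29 days = 2036-05-11.
Next gap: 32 days. 2036-05-11 + 32 days = 2036-06-12.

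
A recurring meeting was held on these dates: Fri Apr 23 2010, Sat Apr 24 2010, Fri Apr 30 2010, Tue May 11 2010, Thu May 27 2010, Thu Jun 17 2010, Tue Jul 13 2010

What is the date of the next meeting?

Gaps: 1, 6, 11, 16, 21, 26 days — each gap is 5 larger than the previous one.
Next gap: 31 days. Tue Jul 13 2010 + 31 days = Fri Aug 13 2010.

Fri Aug 13 2010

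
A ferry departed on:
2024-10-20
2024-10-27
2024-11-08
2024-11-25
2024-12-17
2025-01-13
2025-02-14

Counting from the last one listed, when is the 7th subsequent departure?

Gaps: 7, 12, 17, 22, 27, 32 days — each gap is 5 larger than the previous one.
Next gap: 37 days. 2025-02-14 + 37 days = 2025-03-23.
Next gap: 42 days. 2025-03-23 + 42 days = 2025-05-04.
Next gap: 47 days. 2025-05-04 + 47 days = 2025-06-20.
Next gap: 52 days. 2025-06-20 + 52 days = 2025-08-11.
Next gap: 57 days. 2025-08-11 + 57 days = 2025-10-07.
Next gap: 62 days. 2025-10-07 + 62 days = 2025-12-08.
Next gap: 67 days. 2025-12-08 + 67 days = 2026-02-13.

2026-02-13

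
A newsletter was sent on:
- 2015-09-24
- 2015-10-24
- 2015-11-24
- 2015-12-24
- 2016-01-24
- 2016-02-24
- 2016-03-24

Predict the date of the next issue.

Each date is the 24th; the gaps (30, 31, 30, 31, 31, 29) track the month lengths.
The rule is the 24th of each month.
April 2016: 2016-04-24.

2016-04-24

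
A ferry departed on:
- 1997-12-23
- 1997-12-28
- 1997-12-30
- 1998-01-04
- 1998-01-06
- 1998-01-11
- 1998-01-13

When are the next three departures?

Gaps: 5, 2, 5, 2, 5, 2 days — not constant, but cyclic with period 2.
The events fall on every Tuesday and Sunday.
Next Sunday: 1998-01-18.
The following Tuesday is 1998-01-20.
The following Sunday is 1998-01-25.

1998-01-18, 1998-01-20, 1998-01-25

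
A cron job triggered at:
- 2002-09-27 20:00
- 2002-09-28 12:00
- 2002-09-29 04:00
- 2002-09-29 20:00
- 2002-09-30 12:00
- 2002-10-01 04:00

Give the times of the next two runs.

Spacing: 16, 16, 16, 16, 16 h — constant 16 h.
2002-10-01 04:00 + 16 h = 2002-10-01 20:00.
2002-10-01 20:00 + 16 h = 2002-10-02 12:00.

2002-10-01 20:00, 2002-10-02 12:00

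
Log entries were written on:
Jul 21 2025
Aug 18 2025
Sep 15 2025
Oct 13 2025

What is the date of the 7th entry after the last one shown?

Apr 27 2026

Every event comes 28 days after the last (28, 28, 28).
Oct 13 2025 + 28 days = Nov 10 2025.
Nov 10 2025 + 28 days = Dec 8 2025.
Dec 8 2025 + 28 days = Jan 5 2026.
Jan 5 2026 + 28 days = Feb 2 2026.
Feb 2 2026 + 28 days = Mar 2 2026.
Mar 2 2026 + 28 days = Mar 30 2026.
Mar 30 2026 + 28 days = Apr 27 2026.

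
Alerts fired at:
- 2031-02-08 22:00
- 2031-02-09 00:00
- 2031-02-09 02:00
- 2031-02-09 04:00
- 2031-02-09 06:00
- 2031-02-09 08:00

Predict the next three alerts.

2031-02-09 10:00, 2031-02-09 12:00, 2031-02-09 14:00

Gaps: 2, 2, 2, 2, 2 hours — each event is 2 hours after the previous one.
2031-02-09 08:00 + 2 h = 2031-02-09 10:00.
2031-02-09 10:00 + 2 h = 2031-02-09 12:00.
2031-02-09 12:00 + 2 h = 2031-02-09 14:00.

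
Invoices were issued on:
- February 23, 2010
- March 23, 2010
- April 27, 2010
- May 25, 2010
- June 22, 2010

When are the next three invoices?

These are Tuesdays at 28- or 35-day spacing (28, 35, 28, 28).
The pattern: 4th Tuesday of the month.
4th Tuesday of July 2010: July 27, 2010.
4th Tuesday of August 2010: August 24, 2010.
September 2010 — 4th Tuesday is September 28, 2010.

July 27, 2010; August 24, 2010; September 28, 2010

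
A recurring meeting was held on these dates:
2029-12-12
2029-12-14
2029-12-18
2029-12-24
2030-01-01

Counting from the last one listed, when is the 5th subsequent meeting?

Intervals are 2, 4, 6, 8 days — an arithmetic progression with common difference 2.
Next gap: 10 days. 2030-01-01 + 10 days = 2030-01-11.
Next gap: 12 days. 2030-01-11 + 12 days = 2030-01-23.
Next gap: 14 days. 2030-01-23 + 14 days = 2030-02-06.
Next gap: 16 days. 2030-02-06 + 16 days = 2030-02-22.
Next gap: 18 days. 2030-02-22 + 18 days = 2030-03-12.

2030-03-12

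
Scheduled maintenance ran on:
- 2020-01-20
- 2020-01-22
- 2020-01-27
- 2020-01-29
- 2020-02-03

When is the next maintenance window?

Gaps: 2, 5, 2, 5 days — not constant, but cyclic with period 2.
The events fall on every Monday and Wednesday.
The following Wednesday is 2020-02-05.

2020-02-05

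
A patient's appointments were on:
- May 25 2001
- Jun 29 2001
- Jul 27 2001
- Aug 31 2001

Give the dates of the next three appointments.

Sep 28 2001, Oct 26 2001, Nov 30 2001

All Fridays; the gaps (35, 28, 35) vary with month length.
This is the last Friday of each month.
September 2001 ends with Friday Sep 28 2001.
October 2001 ends with Friday Oct 26 2001.
Last Friday of November 2001: Nov 30 2001.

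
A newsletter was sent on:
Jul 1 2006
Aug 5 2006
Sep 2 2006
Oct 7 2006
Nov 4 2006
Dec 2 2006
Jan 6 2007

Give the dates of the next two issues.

All dates are Saturdays, 35, 28, 35, 28, 28, 35 days apart.
Specifically, the 1st Saturday of each month.
1st Saturday of February 2007: Feb 3 2007.
March 2007 — 1st Saturday is Mar 3 2007.

Feb 3 2007, Mar 3 2007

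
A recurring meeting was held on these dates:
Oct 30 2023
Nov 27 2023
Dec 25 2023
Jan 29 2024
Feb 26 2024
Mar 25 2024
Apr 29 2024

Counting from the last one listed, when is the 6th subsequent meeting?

All Mondays; the gaps (28, 28, 35, 28, 28, 35) vary with month length.
This is the last Monday of each month.
May 2024 ends with Monday May 27 2024.
June 2024 ends with Monday Jun 24 2024.
July 2024 ends with Monday Jul 29 2024.
August 2024 ends with Monday Aug 26 2024.
September 2024 ends with Monday Sep 30 2024.
Last Monday of October 2024: Oct 28 2024.

Oct 28 2024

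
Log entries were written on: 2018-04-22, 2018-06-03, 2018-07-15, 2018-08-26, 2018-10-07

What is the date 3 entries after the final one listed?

2019-02-10

Gaps between consecutive events: 42, 42, 42, 42 days — a constant 42-day interval.
2018-10-07 + 42 days = 2018-11-18.
2018-11-18 + 42 days = 2018-12-30.
2018-12-30 + 42 days = 2019-02-10.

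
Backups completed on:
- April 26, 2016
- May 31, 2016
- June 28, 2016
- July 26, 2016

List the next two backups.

These are Tuesdays with 35, 28, 28-day gaps.
Each is the final Tuesday of its month — May 31, 2016 is past the 28th, so '4th Tuesday' doesn't fit.
August 2016 ends with Tuesday August 30, 2016.
Last Tuesday of September 2016: September 27, 2016.

August 30, 2016; September 27, 2016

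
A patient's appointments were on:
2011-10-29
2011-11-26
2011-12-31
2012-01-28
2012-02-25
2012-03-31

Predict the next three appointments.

2012-04-28, 2012-05-26, 2012-06-30

Every date is a Saturday; gaps 28, 35, 28, 28, 35 days.
Each is the last Saturday of its month (at least one falls on the 29th or later, ruling out '4th Saturday').
April 2012 ends with Saturday 2012-04-28.
Last Saturday of May 2012: 2012-05-26.
June 2012 ends with Saturday 2012-06-30.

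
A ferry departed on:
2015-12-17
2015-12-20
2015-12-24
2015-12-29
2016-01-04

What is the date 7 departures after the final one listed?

2016-03-14

The spacing grows by 1 each time: 3, 4, 5, 6 days.
Next gap: 7 days. 2016-01-04 + 7 days = 2016-01-11.
Next gap: 8 days. 2016-01-11 + 8 days = 2016-01-19.
Next gap: 9 days. 2016-01-19 + 9 days = 2016-01-28.
Next gap: 10 days. 2016-01-28 + 10 days = 2016-02-07.
Next gap: 11 days. 2016-02-07 + 11 days = 2016-02-18.
Next gap: 12 days. 2016-02-18 + 12 days = 2016-03-01.
Next gap: 13 days. 2016-03-01 + 13 days = 2016-03-14.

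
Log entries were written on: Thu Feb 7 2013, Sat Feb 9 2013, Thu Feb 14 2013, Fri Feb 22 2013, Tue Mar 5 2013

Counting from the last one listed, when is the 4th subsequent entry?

Sat May 18 2013

Intervals are 2, 5, 8, 11 days — an arithmetic progression with common difference 3.
Next gap: 14 days. Tue Mar 5 2013 + 14 days = Tue Mar 19 2013.
Next gap: 17 days. Tue Mar 19 2013 + 17 days = Fri Apr 5 2013.
Next gap: 20 days. Fri Apr 5 2013 + 20 days = Thu Apr 25 2013.
Next gap: 23 days. Thu Apr 25 2013 + 23 days = Sat May 18 2013.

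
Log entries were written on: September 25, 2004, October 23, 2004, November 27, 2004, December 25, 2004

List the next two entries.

These are Saturdays at 28- or 35-day spacing (28, 35, 28).
The pattern: 4th Saturday of the month.
4th Saturday of January 2005: January 22, 2005.
4th Saturday of February 2005: February 26, 2005.

January 22, 2005; February 26, 2005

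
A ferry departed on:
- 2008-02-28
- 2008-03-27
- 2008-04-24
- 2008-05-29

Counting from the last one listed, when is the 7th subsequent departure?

2008-12-25

Every date is a Thursday; gaps 28, 28, 35 days.
Each is the last Thursday of its month (at least one falls on the 29th or later, ruling out '4th Thursday').
Last Thursday of June 2008: 2008-06-26.
Last Thursday of July 2008: 2008-07-31.
Last Thursday of August 2008: 2008-08-28.
Last Thursday of September 2008: 2008-09-25.
October 2008 ends with Thursday 2008-10-30.
Last Thursday of November 2008: 2008-11-27.
Last Thursday of December 2008: 2008-12-25.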